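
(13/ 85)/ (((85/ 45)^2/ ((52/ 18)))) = 0.12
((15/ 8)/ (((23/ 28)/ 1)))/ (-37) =-105/ 1702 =-0.06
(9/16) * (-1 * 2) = -9/8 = -1.12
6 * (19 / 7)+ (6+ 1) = 23.29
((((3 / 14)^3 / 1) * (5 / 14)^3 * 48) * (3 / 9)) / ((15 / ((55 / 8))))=12375 / 3764768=0.00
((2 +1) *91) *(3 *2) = 1638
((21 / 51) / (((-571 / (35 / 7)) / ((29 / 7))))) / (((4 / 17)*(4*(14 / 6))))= -435 / 63952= -0.01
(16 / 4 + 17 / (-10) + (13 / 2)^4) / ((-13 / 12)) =-428967 / 260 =-1649.87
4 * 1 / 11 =4 / 11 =0.36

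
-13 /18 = -0.72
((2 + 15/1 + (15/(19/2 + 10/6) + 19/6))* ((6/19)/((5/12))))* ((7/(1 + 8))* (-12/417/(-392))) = 17294/18579435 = 0.00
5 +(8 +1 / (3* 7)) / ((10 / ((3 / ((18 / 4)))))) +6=11.54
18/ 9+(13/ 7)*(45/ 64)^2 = 83669/ 28672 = 2.92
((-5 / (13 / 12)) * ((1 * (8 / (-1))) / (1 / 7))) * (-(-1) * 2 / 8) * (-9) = -7560 / 13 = -581.54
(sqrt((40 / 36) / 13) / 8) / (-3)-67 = -67-sqrt(130) / 936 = -67.01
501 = 501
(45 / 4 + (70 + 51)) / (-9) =-529 / 36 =-14.69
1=1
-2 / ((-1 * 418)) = 1 / 209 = 0.00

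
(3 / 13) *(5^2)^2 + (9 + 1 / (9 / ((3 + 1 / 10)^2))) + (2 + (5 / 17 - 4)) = 30350681 / 198900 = 152.59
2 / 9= 0.22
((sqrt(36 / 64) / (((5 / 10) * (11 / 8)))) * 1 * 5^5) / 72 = 3125 / 66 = 47.35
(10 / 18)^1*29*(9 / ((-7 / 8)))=-1160 / 7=-165.71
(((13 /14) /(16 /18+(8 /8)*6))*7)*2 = 117 /62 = 1.89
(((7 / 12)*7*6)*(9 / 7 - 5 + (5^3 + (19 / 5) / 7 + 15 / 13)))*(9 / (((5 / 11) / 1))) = 38778201 / 650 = 59658.77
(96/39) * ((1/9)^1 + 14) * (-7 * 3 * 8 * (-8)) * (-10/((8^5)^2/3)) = -4445/3407872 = -0.00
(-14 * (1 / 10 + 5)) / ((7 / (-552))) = 28152 / 5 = 5630.40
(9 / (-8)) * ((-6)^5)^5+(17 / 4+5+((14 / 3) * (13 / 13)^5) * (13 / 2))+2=383808888404050969075 / 12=31984074033670914089.58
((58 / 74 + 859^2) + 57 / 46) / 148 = 1255876905 / 251896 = 4985.70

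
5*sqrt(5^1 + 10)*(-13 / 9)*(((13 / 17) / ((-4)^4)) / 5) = -169*sqrt(15) / 39168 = -0.02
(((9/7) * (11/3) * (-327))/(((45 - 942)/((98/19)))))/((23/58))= 2920764/130663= 22.35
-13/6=-2.17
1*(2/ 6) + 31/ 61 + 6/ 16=1781/ 1464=1.22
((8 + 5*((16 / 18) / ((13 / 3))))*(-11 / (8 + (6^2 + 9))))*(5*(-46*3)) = 890560 / 689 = 1292.54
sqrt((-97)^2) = 97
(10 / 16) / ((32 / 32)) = 5 / 8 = 0.62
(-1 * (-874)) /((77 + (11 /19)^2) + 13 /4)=1262056 /116365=10.85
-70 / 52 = -35 / 26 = -1.35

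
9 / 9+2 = 3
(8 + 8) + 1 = 17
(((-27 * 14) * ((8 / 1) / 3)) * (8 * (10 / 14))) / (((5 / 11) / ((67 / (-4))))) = 212256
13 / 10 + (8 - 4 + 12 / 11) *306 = 171503 / 110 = 1559.12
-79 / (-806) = 79 / 806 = 0.10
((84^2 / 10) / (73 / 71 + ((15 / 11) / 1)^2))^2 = 292933160289 / 4906225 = 59706.43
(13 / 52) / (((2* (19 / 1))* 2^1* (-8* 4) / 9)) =-0.00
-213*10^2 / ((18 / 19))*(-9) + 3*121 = 202713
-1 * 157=-157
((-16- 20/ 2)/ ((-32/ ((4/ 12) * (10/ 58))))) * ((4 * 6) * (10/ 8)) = 325/ 232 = 1.40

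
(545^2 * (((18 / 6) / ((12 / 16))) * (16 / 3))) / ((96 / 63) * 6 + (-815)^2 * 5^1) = 133067200 / 69743817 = 1.91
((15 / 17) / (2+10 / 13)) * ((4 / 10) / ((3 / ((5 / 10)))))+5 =3073 / 612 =5.02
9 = 9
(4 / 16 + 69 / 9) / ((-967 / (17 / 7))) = -0.02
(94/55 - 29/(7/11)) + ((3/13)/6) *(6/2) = -437907/10010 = -43.75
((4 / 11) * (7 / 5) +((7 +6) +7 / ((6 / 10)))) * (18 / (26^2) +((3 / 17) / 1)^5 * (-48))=6117651879 / 13197570815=0.46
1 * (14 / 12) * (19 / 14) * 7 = 133 / 12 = 11.08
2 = 2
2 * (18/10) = 18/5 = 3.60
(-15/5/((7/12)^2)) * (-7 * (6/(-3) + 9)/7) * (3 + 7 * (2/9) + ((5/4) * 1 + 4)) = 605.14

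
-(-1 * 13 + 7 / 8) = 97 / 8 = 12.12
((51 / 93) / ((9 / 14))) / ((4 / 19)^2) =42959 / 2232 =19.25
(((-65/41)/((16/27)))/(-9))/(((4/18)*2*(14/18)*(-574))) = -15795/10543232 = -0.00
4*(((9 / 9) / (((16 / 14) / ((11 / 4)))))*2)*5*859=330715 / 4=82678.75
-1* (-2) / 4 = 1 / 2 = 0.50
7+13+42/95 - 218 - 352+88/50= -260204/475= -547.80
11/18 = 0.61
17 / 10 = 1.70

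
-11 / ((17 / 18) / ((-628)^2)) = -78088032 / 17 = -4593413.65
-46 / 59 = -0.78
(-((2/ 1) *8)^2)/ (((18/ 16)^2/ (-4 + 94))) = -163840/ 9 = -18204.44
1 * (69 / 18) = 23 / 6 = 3.83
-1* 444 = -444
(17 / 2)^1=8.50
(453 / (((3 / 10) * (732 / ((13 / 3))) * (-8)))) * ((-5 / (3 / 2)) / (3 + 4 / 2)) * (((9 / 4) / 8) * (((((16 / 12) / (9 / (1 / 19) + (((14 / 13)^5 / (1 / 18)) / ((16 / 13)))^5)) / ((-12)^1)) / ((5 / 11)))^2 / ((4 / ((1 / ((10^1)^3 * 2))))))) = 0.00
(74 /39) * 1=74 /39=1.90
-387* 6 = -2322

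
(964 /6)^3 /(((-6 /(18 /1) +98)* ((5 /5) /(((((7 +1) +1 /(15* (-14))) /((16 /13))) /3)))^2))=6668669965954009 /33492009600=199112.27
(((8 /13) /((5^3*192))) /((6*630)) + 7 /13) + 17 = 17.54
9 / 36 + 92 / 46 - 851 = -3395 / 4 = -848.75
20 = 20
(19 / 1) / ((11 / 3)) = 57 / 11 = 5.18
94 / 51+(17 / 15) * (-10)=-484 / 51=-9.49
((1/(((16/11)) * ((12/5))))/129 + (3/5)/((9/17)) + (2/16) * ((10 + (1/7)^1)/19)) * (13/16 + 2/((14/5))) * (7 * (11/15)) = 217827181/23116800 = 9.42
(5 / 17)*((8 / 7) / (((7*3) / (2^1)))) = 0.03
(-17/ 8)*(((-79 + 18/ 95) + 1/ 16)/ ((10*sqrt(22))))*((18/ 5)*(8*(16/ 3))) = 6104547*sqrt(22)/ 52250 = 548.00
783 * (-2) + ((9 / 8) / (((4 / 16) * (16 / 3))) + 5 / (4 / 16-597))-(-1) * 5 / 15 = -358584221 / 229152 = -1564.83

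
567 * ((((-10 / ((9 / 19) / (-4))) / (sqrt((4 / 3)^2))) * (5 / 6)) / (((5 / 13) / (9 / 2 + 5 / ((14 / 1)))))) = 377910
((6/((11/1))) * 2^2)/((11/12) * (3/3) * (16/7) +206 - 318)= -126/6347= -0.02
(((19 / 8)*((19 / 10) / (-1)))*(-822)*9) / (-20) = -1669.17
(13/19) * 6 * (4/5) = 312/95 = 3.28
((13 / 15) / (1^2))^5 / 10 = 371293 / 7593750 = 0.05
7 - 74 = -67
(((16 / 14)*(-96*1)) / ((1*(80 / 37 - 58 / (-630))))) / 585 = -28416 / 341549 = -0.08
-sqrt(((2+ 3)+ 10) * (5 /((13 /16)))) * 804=-16080 * sqrt(39) /13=-7724.58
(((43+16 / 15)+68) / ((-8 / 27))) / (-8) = 15129 / 320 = 47.28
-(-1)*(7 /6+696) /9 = 4183 /54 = 77.46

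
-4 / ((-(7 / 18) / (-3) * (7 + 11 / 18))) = -3888 / 959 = -4.05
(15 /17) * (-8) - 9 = -273 /17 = -16.06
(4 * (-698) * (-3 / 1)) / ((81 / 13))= 36296 / 27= 1344.30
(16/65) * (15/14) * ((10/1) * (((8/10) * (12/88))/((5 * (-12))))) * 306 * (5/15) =-2448/5005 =-0.49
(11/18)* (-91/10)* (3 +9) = -1001/15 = -66.73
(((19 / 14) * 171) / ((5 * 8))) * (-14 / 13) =-3249 / 520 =-6.25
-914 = -914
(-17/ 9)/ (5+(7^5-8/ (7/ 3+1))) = -5/ 44496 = -0.00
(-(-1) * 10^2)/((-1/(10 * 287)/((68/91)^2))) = -189584000/1183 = -160256.97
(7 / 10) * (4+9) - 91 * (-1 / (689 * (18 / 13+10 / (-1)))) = 38519 / 4240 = 9.08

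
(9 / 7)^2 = 81 / 49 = 1.65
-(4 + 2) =-6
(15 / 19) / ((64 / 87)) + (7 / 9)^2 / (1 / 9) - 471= -5083295 / 10944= -464.48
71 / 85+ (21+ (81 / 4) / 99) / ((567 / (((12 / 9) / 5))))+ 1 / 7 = 523849 / 530145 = 0.99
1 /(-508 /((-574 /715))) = 0.00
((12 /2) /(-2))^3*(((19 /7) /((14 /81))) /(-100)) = 41553 /9800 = 4.24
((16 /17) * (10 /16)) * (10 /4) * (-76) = -1900 /17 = -111.76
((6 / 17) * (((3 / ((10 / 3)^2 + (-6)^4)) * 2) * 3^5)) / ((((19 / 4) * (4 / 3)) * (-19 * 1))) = -0.00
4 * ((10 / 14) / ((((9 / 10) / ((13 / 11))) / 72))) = 20800 / 77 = 270.13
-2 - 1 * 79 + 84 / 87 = -2321 / 29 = -80.03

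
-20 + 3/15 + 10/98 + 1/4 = -19.45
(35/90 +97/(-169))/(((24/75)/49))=-689675/24336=-28.34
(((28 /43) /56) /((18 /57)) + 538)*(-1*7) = -3766.26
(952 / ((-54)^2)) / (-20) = -0.02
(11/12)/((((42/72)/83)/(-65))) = -59345/7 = -8477.86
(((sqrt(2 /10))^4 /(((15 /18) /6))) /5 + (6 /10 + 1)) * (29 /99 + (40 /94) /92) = 32990384 /66886875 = 0.49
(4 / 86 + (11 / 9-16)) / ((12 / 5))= -6.14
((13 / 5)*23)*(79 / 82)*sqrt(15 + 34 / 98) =47242*sqrt(47) / 1435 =225.70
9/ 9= 1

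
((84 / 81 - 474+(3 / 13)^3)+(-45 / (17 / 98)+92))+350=-292808161 / 1008423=-290.36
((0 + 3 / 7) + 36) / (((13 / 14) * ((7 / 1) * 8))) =255 / 364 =0.70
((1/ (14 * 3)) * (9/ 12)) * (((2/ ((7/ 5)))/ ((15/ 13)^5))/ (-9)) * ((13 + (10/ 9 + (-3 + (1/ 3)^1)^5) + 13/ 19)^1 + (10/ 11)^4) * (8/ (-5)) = -5991980466042532/ 22637345534409375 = -0.26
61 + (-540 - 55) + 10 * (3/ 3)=-524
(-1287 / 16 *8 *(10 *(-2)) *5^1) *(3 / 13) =14850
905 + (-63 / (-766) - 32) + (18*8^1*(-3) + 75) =395319 / 766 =516.08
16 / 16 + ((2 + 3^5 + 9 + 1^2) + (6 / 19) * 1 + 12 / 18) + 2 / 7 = 102650 / 399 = 257.27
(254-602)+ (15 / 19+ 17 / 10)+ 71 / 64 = -2093959 / 6080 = -344.40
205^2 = 42025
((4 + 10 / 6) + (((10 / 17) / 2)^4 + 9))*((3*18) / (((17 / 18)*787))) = 1.07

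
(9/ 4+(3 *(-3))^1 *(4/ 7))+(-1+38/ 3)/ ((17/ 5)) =769/ 1428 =0.54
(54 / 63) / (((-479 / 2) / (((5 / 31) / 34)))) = -30 / 1767031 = -0.00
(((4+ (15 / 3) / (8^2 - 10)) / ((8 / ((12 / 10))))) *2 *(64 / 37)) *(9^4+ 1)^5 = 25839205074111026314.69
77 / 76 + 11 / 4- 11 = -275 / 38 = -7.24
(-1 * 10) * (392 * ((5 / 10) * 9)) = -17640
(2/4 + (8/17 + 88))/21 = 3025/714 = 4.24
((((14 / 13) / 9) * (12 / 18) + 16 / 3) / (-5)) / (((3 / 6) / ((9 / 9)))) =-760 / 351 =-2.17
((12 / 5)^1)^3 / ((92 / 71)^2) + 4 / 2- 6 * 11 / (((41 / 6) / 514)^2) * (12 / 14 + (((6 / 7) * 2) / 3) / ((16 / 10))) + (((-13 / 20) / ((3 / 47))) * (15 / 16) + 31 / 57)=-1287095987410822777 / 2838482808000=-453445.05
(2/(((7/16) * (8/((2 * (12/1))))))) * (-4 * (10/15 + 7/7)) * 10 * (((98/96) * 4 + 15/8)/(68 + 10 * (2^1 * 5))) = -14300/441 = -32.43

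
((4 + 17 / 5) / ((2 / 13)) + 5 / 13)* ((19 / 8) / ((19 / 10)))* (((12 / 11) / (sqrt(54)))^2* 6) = 1146 / 143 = 8.01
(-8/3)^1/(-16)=1/6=0.17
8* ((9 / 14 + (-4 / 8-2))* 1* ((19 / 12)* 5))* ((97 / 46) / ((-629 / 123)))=4911595 / 101269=48.50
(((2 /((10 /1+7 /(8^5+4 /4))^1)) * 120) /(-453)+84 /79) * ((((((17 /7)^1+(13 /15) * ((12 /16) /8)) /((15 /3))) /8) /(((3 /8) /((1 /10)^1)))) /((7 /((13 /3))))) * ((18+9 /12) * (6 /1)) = 36080810238681 /30647324501920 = 1.18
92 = 92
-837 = -837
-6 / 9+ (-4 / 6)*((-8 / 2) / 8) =-1 / 3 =-0.33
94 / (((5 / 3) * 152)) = 0.37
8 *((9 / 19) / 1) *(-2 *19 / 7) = -144 / 7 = -20.57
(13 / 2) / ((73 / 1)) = 13 / 146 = 0.09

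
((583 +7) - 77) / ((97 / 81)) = 41553 / 97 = 428.38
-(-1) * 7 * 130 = 910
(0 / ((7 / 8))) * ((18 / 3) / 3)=0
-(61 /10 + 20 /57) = -3677 /570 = -6.45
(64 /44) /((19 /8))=128 /209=0.61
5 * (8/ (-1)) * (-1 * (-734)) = -29360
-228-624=-852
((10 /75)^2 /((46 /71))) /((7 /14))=284 /5175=0.05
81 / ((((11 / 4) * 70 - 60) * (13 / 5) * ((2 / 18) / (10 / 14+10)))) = 22.67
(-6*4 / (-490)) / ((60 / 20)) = 4 / 245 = 0.02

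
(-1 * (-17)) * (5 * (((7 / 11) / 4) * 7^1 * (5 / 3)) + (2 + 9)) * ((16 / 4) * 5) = 6895.30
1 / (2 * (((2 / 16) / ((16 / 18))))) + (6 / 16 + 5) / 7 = 2179 / 504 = 4.32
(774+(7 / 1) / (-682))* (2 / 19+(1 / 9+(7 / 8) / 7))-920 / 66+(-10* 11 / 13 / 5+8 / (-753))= 756745733681 / 3044300688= 248.58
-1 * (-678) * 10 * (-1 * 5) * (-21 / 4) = 177975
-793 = -793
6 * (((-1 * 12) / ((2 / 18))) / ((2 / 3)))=-972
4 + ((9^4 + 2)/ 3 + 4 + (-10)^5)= -293413/ 3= -97804.33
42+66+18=126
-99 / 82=-1.21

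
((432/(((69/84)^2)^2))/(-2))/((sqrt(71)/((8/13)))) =-1062125568 * sqrt(71)/258293243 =-34.65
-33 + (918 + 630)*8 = 12351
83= 83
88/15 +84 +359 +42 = 7363/15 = 490.87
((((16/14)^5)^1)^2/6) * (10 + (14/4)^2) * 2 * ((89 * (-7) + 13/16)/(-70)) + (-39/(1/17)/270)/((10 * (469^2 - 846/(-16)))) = 196224163113765937994/783070773963406425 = 250.58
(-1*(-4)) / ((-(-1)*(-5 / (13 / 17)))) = -52 / 85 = -0.61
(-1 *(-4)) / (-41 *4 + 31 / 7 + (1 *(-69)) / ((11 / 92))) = -308 / 56723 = -0.01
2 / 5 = 0.40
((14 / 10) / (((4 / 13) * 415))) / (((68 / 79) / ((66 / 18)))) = 79079 / 1693200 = 0.05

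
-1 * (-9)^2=-81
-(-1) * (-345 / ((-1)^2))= -345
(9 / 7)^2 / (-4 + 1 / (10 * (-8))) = -2160 / 5243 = -0.41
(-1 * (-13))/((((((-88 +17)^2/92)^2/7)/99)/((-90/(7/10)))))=-9803851200/25411681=-385.80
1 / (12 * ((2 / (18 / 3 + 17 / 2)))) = 29 / 48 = 0.60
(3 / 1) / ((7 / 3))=9 / 7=1.29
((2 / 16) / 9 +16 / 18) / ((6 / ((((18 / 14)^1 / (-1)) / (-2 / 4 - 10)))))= 0.02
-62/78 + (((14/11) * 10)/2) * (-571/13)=-120251/429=-280.31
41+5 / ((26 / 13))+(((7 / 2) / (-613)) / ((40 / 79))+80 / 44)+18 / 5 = 26382341 / 539440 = 48.91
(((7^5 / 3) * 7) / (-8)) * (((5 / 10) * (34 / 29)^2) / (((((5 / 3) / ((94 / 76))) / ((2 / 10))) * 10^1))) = -1598026367 / 31958000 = -50.00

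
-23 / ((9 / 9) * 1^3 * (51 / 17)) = -7.67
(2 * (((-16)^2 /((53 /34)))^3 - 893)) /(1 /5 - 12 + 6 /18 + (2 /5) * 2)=-830314.73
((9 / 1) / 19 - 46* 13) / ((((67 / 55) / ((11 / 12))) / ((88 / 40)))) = -15110843 / 15276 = -989.19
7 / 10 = 0.70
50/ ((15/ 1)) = 10/ 3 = 3.33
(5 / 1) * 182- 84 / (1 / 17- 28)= 433678 / 475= 913.01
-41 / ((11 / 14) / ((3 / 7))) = -22.36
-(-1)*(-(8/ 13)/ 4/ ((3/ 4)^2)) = -32/ 117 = -0.27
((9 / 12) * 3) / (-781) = -9 / 3124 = -0.00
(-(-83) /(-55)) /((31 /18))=-1494 /1705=-0.88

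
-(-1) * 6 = 6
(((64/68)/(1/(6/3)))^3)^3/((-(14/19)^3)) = -30166201019662336/40675641638471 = -741.63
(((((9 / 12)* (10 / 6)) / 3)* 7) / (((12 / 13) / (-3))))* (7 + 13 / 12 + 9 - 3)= -76895 / 576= -133.50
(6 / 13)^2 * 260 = 720 / 13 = 55.38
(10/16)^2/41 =25/2624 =0.01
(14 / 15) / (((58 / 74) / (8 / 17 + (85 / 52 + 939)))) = 215471683 / 192270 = 1120.67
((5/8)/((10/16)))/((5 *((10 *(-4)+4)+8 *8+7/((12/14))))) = 6/1085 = 0.01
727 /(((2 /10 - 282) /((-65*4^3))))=15121600 /1409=10732.15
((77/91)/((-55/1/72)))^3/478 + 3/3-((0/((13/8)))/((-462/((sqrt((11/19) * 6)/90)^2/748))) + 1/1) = -186624/65635375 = -0.00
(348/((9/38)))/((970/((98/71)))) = 215992/103305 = 2.09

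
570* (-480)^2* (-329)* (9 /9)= -43206912000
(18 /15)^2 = 36 /25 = 1.44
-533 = -533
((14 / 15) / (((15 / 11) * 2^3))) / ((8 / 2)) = 77 / 3600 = 0.02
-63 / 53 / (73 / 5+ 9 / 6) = -90 / 1219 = -0.07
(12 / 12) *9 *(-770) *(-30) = 207900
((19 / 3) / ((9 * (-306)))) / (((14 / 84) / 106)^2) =-426968 / 459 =-930.21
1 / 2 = 0.50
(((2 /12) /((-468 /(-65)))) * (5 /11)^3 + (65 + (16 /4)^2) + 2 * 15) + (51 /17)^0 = 32200177 /287496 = 112.00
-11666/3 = -3888.67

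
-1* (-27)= 27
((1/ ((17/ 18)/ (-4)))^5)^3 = -7244150201408990671659859968/ 2862423051509815793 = -2530775525.16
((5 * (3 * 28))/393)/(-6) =-70/393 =-0.18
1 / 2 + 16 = 33 / 2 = 16.50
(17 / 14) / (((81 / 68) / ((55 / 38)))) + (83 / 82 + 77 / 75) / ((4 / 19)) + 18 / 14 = 1099440631 / 88338600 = 12.45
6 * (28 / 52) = 42 / 13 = 3.23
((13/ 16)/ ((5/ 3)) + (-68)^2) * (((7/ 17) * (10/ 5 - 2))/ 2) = 0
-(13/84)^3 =-2197/592704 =-0.00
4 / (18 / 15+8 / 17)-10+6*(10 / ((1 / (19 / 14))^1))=36690 / 497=73.82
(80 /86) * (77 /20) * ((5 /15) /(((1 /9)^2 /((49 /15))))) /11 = 6174 /215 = 28.72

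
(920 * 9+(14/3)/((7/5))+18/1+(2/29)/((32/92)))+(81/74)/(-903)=32174042123/3875676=8301.53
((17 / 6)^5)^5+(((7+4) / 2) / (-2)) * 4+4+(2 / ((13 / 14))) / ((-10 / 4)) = 375090781788118277447777972015569 / 1847968721945430589440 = 202974637683.94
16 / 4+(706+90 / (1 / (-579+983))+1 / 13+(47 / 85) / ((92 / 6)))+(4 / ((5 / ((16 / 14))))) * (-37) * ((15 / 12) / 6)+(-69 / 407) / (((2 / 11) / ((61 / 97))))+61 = 71110140388171 / 1915503135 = 37123.48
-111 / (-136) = 111 / 136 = 0.82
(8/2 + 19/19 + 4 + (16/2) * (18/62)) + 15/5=444/31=14.32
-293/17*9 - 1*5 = -2722/17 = -160.12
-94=-94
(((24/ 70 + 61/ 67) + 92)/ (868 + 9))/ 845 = 218679/ 1737797425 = 0.00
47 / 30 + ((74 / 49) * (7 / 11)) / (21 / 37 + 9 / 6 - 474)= 14024673 / 8963570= 1.56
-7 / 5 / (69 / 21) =-49 / 115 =-0.43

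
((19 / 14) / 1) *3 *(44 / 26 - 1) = 513 / 182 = 2.82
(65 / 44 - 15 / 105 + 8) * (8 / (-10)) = -575 / 77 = -7.47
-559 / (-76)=559 / 76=7.36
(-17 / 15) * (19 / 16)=-323 / 240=-1.35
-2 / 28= -1 / 14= -0.07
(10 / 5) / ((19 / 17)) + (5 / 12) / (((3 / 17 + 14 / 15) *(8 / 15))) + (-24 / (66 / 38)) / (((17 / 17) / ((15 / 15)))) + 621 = 1153934775 / 1892704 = 609.68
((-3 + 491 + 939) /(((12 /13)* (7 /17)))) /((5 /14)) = 315367 /30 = 10512.23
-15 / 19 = -0.79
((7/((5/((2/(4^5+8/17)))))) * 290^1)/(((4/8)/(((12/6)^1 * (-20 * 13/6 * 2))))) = -274.77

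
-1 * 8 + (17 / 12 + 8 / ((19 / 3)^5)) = -195588493 / 29713188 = -6.58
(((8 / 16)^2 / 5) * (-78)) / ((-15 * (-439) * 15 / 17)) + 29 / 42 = 794914 / 1152375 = 0.69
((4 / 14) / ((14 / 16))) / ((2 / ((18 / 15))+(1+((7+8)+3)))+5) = 0.01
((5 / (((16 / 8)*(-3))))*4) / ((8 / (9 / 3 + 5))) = -3.33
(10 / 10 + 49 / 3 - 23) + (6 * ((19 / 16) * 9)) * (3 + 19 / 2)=38203 / 48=795.90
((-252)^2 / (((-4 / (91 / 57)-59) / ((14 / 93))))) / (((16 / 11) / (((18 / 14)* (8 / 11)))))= -17336592 / 173507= -99.92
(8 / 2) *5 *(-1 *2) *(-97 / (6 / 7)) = 13580 / 3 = 4526.67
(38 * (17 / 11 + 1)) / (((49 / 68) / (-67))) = -692512 / 77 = -8993.66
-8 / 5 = -1.60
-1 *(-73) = 73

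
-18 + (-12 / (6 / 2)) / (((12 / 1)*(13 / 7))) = -18.18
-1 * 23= -23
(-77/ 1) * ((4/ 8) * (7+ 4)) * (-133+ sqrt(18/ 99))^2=-14982737/ 2+ 10241 * sqrt(22)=-7443333.95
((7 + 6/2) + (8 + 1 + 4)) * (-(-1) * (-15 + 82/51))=-308.02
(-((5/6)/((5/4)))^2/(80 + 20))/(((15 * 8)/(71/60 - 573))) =34309/1620000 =0.02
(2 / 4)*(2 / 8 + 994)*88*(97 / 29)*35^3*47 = 8551100317375 / 29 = 294865528185.34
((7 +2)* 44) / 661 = 396 / 661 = 0.60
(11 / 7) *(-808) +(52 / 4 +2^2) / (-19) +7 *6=-163405 / 133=-1228.61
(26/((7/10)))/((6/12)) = 520/7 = 74.29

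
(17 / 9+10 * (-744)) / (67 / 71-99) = 4752953 / 62658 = 75.86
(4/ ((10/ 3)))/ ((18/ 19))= 19/ 15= 1.27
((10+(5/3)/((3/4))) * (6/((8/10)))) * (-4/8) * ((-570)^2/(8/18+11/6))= -268042500/41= -6537621.95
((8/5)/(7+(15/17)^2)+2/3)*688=2529776/4215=600.18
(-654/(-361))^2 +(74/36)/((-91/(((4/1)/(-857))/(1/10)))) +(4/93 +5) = 23609218594397/2835572927733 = 8.33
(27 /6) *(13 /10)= 117 /20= 5.85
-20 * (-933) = 18660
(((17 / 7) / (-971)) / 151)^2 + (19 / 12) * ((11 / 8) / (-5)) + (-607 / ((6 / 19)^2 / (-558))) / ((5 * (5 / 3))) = 1030405218191509895747 / 2528131594581600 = 407575.78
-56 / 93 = -0.60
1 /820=0.00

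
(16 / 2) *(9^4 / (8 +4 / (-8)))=34992 / 5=6998.40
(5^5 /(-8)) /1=-3125 /8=-390.62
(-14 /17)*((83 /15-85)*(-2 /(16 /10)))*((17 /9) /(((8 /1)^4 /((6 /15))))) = -1043 /69120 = -0.02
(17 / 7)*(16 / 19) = 272 / 133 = 2.05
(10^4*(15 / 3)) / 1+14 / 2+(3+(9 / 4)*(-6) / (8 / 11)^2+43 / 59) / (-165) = 5664807923 / 113280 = 50007.13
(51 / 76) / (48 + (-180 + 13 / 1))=-0.01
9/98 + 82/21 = 1175/294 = 4.00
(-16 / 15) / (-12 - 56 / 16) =32 / 465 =0.07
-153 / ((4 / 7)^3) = -52479 / 64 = -819.98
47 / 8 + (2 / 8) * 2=51 / 8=6.38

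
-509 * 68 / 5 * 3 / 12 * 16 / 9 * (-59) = 8168432 / 45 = 181520.71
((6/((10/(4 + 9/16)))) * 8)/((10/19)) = 4161/100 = 41.61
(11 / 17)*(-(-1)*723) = 7953 / 17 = 467.82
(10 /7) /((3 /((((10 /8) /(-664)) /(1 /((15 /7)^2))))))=-1875 /455504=-0.00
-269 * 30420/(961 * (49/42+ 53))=-755352/4805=-157.20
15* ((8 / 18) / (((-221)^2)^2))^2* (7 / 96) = 0.00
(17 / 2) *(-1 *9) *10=-765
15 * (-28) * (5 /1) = -2100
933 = 933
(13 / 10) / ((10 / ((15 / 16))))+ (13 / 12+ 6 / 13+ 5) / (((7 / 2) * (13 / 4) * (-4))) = -24949 / 1135680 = -0.02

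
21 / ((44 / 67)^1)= 1407 / 44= 31.98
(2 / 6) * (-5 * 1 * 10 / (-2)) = 25 / 3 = 8.33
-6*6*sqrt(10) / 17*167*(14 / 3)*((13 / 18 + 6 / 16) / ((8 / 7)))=-646457*sqrt(10) / 408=-5010.48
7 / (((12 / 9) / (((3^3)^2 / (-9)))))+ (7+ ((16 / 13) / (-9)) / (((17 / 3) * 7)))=-7764457 / 18564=-418.25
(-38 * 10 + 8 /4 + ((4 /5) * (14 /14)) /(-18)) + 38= -15302 /45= -340.04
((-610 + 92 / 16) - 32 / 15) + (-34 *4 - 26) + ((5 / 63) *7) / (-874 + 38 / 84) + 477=-213811729 / 733780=-291.38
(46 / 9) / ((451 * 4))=23 / 8118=0.00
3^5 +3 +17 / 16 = 3953 / 16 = 247.06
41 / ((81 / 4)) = 164 / 81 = 2.02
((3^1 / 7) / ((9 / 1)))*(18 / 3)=2 / 7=0.29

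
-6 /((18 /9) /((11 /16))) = -33 /16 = -2.06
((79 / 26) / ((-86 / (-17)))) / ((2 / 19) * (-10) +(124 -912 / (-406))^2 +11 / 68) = 17876010901 / 474328780126071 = 0.00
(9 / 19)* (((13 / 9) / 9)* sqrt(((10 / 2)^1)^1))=13* sqrt(5) / 171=0.17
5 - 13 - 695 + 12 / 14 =-4915 / 7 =-702.14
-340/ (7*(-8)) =6.07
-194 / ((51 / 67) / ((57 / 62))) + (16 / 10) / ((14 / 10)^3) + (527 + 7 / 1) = 54277791 / 180761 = 300.27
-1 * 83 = -83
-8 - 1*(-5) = -3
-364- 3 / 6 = -729 / 2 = -364.50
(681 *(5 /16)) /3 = 1135 /16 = 70.94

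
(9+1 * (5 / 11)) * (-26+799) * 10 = 73083.64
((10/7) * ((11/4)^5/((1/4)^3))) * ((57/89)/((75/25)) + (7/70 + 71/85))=399889633/24208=16518.90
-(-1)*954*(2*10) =19080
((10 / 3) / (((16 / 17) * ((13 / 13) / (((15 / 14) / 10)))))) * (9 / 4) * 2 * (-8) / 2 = -765 / 112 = -6.83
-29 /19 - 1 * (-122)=2289 /19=120.47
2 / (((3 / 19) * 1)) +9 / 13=521 / 39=13.36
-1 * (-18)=18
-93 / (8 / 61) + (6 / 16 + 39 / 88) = -62331 / 88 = -708.31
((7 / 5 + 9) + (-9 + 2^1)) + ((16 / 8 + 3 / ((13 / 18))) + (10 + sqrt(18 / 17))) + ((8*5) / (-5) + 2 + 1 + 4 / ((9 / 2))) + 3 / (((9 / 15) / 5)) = 3*sqrt(34) / 17 + 23659 / 585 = 41.47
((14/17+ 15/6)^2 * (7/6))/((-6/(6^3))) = -268149/578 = -463.93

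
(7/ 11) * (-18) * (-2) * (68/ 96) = 357/ 22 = 16.23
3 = 3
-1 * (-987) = 987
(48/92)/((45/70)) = 56/69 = 0.81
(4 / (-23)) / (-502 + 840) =-2 / 3887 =-0.00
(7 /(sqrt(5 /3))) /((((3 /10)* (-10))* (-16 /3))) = 7* sqrt(15) /80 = 0.34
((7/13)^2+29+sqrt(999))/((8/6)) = 7425/338+9 * sqrt(111)/4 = 45.67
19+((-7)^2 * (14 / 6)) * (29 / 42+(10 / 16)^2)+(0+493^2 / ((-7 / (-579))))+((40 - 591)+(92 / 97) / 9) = 20103216.14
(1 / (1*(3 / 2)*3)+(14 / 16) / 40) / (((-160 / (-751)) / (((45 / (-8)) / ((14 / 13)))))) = -6863389 / 1146880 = -5.98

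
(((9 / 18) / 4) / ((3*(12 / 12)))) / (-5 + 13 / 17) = -17 / 1728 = -0.01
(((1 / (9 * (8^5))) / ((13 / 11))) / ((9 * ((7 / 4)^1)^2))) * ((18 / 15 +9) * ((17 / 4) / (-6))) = -0.00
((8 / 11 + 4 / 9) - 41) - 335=-37108 / 99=-374.83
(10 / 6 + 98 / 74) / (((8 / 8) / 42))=4648 / 37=125.62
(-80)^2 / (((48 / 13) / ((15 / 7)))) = 26000 / 7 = 3714.29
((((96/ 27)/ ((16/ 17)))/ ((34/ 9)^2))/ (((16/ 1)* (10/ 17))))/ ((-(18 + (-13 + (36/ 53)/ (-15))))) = -477/ 84032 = -0.01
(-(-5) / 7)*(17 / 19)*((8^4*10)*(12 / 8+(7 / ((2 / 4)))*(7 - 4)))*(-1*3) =-454348800 / 133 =-3416156.39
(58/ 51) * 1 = 58/ 51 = 1.14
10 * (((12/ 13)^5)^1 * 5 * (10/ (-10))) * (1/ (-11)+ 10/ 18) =-63590400/ 4084223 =-15.57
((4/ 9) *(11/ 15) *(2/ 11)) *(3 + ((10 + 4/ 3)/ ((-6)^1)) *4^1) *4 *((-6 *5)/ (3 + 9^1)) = 2.70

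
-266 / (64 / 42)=-2793 / 16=-174.56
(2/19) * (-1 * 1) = -2/19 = -0.11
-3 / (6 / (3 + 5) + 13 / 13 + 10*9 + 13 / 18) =-0.03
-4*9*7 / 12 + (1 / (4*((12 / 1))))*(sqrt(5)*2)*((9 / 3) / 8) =-21 + sqrt(5) / 64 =-20.97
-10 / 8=-5 / 4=-1.25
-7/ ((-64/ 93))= 651/ 64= 10.17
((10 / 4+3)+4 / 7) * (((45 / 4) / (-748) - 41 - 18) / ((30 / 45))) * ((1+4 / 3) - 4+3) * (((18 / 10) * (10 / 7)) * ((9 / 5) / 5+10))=-58798809 / 3080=-19090.52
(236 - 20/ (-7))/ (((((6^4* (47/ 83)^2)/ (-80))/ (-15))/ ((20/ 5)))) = 1151840800/ 417501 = 2758.89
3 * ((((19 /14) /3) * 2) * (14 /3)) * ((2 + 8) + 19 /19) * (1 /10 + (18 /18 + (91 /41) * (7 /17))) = 977911 /3485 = 280.61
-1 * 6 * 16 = -96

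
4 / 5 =0.80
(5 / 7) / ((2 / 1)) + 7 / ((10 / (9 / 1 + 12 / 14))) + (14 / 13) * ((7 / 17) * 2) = 62994 / 7735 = 8.14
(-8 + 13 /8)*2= -51 /4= -12.75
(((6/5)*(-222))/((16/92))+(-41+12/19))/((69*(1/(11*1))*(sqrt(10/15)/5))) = -821458*sqrt(6)/1311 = -1534.82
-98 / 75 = -1.31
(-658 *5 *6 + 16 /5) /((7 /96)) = -9473664 /35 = -270676.11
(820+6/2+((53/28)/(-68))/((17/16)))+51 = 1768049/2023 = 873.97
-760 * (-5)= 3800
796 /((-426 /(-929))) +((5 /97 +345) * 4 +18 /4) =128948777 /41322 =3120.58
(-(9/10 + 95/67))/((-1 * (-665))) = -1553/445550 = -0.00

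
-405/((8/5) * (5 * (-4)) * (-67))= -405/2144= -0.19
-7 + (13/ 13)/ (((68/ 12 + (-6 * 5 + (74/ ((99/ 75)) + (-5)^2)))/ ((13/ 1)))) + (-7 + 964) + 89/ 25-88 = 1038947/ 1200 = 865.79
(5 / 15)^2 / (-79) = -1 / 711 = -0.00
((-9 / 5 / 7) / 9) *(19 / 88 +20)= -0.58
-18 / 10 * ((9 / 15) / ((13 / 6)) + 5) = -3087 / 325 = -9.50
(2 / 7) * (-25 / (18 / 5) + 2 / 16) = -491 / 252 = -1.95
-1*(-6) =6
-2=-2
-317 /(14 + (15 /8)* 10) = -1268 /131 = -9.68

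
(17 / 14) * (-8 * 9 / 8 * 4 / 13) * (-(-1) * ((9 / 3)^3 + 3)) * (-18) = 165240 / 91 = 1815.82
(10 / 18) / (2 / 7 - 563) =-35 / 35451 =-0.00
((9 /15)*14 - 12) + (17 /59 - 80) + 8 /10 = -24341 /295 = -82.51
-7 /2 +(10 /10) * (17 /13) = -57 /26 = -2.19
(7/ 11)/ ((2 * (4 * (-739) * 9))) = -7/ 585288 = -0.00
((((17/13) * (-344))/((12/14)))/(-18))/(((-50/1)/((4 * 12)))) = -81872/2925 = -27.99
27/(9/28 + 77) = 0.35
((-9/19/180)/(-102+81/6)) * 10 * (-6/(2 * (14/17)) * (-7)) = 17/2242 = 0.01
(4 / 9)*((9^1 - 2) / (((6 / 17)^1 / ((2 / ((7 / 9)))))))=68 / 3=22.67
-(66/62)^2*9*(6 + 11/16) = -1048707/15376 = -68.20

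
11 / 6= 1.83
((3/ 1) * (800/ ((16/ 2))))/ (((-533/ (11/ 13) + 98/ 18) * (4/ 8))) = -29700/ 30911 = -0.96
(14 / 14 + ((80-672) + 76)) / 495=-103 / 99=-1.04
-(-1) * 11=11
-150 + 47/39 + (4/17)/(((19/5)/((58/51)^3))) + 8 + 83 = -32141103994/557001549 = -57.70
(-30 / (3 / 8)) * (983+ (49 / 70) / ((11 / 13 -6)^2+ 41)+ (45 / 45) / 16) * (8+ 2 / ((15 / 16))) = -68246333624 / 85635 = -796944.40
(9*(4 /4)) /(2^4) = 9 /16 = 0.56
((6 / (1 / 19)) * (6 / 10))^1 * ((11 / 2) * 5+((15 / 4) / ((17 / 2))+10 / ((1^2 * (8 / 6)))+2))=217683 / 85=2560.98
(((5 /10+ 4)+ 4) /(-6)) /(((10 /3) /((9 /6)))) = -51 /80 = -0.64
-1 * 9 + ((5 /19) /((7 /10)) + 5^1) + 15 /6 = -299 /266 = -1.12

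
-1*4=-4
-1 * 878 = -878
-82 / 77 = -1.06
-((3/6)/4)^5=-1/32768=-0.00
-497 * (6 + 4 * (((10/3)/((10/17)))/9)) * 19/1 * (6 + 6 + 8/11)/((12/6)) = -152032300/297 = -511893.27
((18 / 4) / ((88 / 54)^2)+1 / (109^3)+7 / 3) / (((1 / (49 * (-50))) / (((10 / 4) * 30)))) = -1855585086569375 / 2507176144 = -740109.58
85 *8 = 680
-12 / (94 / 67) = -402 / 47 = -8.55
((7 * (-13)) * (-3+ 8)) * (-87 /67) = 39585 /67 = 590.82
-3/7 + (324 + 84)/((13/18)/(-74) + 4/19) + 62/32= 1157333057/569072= 2033.72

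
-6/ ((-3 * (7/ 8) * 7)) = 16/ 49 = 0.33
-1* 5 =-5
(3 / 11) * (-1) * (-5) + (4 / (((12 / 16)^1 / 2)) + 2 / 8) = 12.28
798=798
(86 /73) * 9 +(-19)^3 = -499933 /73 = -6848.40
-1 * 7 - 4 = -11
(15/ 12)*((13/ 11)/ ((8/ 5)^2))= 1625/ 2816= 0.58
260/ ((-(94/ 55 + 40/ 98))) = -350350/ 2853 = -122.80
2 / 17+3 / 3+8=155 / 17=9.12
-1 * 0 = 0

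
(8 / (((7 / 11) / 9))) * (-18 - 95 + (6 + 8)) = -78408 / 7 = -11201.14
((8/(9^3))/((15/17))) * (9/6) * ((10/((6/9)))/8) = 17/486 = 0.03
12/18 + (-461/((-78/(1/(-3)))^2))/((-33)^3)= 0.67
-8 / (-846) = 4 / 423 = 0.01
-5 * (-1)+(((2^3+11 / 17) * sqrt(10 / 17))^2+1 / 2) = 486223 / 9826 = 49.48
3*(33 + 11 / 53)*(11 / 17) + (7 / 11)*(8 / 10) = 3219628 / 49555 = 64.97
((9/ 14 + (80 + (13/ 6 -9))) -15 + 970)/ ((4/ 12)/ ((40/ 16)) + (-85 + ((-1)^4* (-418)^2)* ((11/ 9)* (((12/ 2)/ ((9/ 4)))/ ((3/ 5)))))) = 2916675/ 2690509003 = 0.00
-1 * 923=-923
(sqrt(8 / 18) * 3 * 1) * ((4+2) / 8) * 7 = 21 / 2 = 10.50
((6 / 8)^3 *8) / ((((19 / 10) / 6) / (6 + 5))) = 117.24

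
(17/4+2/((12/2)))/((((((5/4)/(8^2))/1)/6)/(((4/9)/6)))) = 2816/27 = 104.30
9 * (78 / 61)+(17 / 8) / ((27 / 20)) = 43093 / 3294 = 13.08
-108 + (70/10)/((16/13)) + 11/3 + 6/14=-33001/336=-98.22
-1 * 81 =-81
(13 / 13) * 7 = 7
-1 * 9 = -9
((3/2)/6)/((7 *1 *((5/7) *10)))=1/200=0.00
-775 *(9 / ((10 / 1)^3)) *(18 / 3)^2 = -251.10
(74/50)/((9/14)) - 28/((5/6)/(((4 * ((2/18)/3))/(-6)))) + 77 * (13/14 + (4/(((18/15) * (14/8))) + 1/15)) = 305683/1350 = 226.43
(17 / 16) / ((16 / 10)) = 85 / 128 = 0.66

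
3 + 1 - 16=-12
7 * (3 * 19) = 399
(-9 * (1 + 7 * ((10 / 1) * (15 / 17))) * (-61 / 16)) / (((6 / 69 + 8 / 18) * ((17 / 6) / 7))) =231490791 / 23120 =10012.58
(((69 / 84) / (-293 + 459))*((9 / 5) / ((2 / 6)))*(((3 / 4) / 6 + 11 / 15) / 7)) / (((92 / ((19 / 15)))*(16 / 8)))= 5871 / 260288000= 0.00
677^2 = 458329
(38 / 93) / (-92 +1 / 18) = -228 / 51305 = -0.00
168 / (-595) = -24 / 85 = -0.28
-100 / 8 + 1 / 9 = -223 / 18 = -12.39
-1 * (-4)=4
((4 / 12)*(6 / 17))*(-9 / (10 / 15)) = -27 / 17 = -1.59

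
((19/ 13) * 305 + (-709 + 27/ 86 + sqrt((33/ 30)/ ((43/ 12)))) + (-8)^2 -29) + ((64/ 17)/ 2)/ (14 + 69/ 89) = -227.24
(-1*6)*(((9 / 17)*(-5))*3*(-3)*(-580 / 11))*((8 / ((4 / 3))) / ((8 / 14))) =14798700 / 187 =79137.43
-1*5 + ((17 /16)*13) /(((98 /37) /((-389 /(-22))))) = 3008373 /34496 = 87.21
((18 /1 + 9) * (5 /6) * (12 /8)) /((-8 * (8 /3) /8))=-405 /32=-12.66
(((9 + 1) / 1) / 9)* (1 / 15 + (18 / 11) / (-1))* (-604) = 312872 / 297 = 1053.44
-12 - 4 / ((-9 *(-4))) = -109 / 9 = -12.11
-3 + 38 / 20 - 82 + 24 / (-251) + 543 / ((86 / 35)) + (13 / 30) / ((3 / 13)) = 27134353 / 194274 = 139.67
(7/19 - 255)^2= 23406244/361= 64837.24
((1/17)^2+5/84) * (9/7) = 4587/56644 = 0.08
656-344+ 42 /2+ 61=394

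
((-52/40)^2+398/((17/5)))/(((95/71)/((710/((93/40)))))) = 1356855724/50065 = 27101.88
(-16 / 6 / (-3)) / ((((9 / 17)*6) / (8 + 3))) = 748 / 243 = 3.08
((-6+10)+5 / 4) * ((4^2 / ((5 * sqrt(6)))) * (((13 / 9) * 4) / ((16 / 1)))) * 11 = 1001 * sqrt(6) / 90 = 27.24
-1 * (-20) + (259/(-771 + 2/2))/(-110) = 242037/12100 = 20.00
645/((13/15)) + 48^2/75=251859/325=774.95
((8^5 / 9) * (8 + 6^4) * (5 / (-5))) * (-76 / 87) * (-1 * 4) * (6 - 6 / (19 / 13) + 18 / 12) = -14698938368 / 261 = -56317771.52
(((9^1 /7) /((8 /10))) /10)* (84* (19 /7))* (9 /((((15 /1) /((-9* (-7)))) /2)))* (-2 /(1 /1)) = -27702 /5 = -5540.40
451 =451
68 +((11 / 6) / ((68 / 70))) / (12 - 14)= 27359 / 408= 67.06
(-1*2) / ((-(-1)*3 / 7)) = -14 / 3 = -4.67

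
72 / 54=4 / 3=1.33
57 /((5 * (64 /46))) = 8.19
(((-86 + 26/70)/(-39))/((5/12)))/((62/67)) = 401598/70525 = 5.69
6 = 6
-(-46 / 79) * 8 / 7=368 / 553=0.67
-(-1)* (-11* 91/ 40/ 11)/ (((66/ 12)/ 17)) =-1547/ 220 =-7.03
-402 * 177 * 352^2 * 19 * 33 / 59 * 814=-76264878108672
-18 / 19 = -0.95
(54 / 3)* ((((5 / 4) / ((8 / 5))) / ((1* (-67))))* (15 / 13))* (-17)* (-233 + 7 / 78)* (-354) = 61497565875 / 181168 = 339450.49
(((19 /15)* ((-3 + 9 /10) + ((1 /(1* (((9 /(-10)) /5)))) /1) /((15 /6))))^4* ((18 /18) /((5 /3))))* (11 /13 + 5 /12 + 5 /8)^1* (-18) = -1757632619267226829 /95954625000000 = -18317.33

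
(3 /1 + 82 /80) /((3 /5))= 161 /24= 6.71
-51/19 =-2.68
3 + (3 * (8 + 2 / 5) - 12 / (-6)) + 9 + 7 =231 / 5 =46.20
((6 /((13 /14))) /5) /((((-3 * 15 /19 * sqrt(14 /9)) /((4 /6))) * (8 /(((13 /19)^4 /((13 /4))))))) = -338 * sqrt(14) /514425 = -0.00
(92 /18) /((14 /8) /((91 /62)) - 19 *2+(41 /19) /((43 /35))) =-977132 /6701031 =-0.15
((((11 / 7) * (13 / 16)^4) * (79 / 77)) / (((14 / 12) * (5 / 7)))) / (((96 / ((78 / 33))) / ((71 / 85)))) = 2082582437 / 120101273600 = 0.02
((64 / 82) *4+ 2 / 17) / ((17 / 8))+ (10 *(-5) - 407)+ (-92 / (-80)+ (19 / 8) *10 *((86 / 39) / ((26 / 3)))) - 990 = -14400667733 / 10012405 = -1438.28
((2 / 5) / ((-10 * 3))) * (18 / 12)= -1 / 50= -0.02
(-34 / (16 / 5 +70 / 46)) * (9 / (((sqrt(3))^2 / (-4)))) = 15640 / 181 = 86.41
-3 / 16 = -0.19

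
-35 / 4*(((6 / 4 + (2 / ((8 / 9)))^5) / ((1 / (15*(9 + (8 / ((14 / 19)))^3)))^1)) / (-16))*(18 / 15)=172172486925 / 229376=750612.47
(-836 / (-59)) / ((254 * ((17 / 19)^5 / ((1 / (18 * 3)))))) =517504691 / 287252689527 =0.00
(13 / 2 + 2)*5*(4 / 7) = 170 / 7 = 24.29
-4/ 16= -1/ 4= -0.25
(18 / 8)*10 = 45 / 2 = 22.50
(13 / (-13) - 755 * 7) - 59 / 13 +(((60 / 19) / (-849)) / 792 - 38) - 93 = -75036250145 / 13840398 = -5421.54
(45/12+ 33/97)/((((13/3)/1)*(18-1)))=4761/85748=0.06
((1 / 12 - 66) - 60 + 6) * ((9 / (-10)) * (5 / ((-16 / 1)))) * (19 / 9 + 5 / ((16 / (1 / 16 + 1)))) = -8100131 / 98304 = -82.40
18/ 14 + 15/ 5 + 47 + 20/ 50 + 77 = 128.69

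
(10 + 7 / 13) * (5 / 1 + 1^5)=822 / 13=63.23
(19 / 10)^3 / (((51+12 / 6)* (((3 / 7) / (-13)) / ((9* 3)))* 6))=-1872507 / 106000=-17.67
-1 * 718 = -718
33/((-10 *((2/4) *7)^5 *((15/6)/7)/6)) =-6336/60025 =-0.11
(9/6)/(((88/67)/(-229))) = -46029/176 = -261.53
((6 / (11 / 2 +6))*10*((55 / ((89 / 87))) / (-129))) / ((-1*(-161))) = -191400 / 14171381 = -0.01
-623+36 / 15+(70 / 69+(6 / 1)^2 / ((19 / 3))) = -4024123 / 6555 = -613.90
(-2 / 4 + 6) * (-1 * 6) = -33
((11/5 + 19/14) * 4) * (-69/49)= -34362/1715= -20.04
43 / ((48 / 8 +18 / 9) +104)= 0.38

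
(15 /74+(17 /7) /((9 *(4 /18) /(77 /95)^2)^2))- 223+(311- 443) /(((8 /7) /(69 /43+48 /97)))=-23381620055224583 /50280122417500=-465.03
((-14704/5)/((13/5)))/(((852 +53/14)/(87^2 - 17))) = -1554624512/155753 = -9981.35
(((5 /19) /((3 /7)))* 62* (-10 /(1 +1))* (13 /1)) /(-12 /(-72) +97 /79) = -22285900 /12559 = -1774.50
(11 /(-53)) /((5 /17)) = -187 /265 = -0.71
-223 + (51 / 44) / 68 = -39245 / 176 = -222.98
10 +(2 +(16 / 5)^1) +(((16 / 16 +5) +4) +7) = 161 / 5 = 32.20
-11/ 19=-0.58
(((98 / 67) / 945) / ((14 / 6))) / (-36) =-1 / 54270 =-0.00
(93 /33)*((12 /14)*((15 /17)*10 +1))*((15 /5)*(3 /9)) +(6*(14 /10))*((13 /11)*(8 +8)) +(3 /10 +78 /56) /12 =19133077 /104720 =182.71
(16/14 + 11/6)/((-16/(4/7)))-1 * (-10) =11635/1176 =9.89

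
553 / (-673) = -0.82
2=2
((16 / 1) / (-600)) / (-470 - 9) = 2 / 35925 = 0.00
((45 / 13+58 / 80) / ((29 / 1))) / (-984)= -2177 / 14838720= -0.00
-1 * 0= 0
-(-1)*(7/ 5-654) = -3263/ 5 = -652.60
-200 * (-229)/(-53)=-45800/53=-864.15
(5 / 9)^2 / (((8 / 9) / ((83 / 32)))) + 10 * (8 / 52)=73055 / 29952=2.44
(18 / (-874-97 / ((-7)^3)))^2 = 0.00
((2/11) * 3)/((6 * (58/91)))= 91/638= 0.14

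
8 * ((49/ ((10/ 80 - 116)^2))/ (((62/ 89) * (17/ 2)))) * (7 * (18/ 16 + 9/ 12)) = 9768640/ 150955461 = 0.06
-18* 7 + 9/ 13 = -1629/ 13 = -125.31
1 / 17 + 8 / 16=19 / 34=0.56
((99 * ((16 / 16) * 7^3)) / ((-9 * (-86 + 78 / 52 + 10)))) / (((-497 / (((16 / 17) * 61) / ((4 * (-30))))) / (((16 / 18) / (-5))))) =-1052128 / 121394025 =-0.01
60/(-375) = -4/25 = -0.16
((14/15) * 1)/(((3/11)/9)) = 154/5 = 30.80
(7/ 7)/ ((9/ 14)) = 14/ 9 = 1.56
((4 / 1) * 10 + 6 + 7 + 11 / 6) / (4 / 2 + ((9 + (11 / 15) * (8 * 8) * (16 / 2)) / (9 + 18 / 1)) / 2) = 44415 / 7387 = 6.01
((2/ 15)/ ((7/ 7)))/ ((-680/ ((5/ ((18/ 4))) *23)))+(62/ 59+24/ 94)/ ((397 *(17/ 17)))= -8695283/ 5053043790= -0.00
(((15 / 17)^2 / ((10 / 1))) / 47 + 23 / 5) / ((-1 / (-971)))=606916753 / 135830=4468.21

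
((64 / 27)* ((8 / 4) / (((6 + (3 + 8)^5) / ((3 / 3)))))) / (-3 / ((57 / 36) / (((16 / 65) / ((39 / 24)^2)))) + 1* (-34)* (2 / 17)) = -39520 / 5607582561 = -0.00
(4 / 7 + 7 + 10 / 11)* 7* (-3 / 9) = -653 / 33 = -19.79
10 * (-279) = -2790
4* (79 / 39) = 8.10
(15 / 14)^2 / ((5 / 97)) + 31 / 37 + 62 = 617205 / 7252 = 85.11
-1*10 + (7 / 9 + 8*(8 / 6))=13 / 9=1.44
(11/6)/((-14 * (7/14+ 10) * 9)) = -11/7938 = -0.00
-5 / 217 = -0.02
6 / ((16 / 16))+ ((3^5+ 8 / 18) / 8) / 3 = 3487 / 216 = 16.14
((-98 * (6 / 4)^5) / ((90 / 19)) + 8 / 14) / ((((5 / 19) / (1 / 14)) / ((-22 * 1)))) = 36641671 / 39200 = 934.74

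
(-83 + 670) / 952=587 / 952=0.62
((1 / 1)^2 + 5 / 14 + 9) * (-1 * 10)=-725 / 7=-103.57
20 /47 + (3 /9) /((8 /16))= 154 /141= 1.09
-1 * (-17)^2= -289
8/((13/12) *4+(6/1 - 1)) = 6/7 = 0.86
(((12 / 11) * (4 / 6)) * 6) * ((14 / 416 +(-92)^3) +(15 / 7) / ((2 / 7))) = -485896611 / 143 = -3397878.40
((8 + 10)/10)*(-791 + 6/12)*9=-128061/10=-12806.10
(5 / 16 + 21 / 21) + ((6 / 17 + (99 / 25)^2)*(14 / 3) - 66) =1723861 / 170000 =10.14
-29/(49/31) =-899/49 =-18.35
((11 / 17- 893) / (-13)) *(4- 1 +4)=480.50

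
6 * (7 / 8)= 21 / 4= 5.25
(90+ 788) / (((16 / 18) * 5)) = 3951 / 20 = 197.55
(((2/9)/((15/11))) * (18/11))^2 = 16/225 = 0.07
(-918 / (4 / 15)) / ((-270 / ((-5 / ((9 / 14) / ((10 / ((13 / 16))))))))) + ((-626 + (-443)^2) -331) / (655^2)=-20413973612 / 16731975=-1220.06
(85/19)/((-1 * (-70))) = 17/266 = 0.06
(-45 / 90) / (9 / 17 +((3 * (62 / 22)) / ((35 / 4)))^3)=-970132625 / 2777480082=-0.35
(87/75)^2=841/625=1.35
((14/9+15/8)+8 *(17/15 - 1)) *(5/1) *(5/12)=8095/864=9.37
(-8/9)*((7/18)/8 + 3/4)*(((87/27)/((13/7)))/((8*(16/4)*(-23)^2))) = -1015/13950144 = -0.00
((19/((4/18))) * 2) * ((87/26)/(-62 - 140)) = -14877/5252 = -2.83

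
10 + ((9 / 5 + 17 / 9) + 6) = 886 / 45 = 19.69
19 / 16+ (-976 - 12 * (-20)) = -11757 / 16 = -734.81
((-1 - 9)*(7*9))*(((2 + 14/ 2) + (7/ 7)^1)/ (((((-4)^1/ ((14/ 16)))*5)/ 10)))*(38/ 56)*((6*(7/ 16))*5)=3142125/ 128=24547.85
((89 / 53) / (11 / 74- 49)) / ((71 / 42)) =-92204 / 4534415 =-0.02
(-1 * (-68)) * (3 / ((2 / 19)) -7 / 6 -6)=4352 / 3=1450.67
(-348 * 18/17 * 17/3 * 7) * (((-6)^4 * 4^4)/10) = -484923801.60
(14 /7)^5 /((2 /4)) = 64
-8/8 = -1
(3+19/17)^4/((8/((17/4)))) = 152.72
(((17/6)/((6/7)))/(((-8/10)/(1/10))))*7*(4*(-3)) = 833/24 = 34.71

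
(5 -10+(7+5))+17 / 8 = 73 / 8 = 9.12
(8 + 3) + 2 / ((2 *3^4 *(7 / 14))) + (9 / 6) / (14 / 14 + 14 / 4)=11.36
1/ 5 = 0.20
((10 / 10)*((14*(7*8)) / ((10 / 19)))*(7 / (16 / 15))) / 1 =19551 / 2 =9775.50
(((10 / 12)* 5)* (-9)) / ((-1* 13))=75 / 26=2.88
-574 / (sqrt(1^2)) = -574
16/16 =1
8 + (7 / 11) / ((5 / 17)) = 559 / 55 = 10.16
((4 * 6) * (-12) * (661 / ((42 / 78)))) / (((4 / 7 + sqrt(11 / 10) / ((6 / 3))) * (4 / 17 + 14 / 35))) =-1869836800 / 303 + 163610720 * sqrt(110) / 303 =-507831.99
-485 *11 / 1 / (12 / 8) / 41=-10670 / 123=-86.75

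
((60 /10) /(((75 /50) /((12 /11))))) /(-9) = -0.48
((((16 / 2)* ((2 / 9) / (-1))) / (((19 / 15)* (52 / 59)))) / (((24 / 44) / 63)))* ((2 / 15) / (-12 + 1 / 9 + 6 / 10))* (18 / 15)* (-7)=-572418 / 31369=-18.25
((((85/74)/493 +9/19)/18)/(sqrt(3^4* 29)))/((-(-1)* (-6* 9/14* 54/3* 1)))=-135863* sqrt(29)/93096338472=-0.00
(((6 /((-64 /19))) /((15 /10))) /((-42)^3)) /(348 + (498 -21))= 19 /977961600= 0.00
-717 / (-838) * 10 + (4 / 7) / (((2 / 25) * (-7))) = 154715 / 20531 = 7.54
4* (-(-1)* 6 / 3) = 8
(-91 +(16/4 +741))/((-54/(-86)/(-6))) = -18748/3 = -6249.33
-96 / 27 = -32 / 9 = -3.56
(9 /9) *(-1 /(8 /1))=-1 /8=-0.12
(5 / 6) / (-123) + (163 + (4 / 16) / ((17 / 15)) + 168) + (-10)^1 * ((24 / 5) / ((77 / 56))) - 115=181.30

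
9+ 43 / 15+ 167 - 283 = -1562 / 15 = -104.13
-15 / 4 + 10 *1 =25 / 4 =6.25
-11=-11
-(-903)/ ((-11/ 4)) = -328.36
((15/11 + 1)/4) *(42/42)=13/22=0.59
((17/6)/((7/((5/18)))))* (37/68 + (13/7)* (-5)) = -0.98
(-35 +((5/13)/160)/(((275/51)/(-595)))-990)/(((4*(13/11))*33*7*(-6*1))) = 0.16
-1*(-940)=940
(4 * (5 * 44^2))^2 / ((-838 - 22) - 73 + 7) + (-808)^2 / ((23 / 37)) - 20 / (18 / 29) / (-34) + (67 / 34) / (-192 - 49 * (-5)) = -98232716754211 / 172705482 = -568787.49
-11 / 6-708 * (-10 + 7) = 12733 / 6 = 2122.17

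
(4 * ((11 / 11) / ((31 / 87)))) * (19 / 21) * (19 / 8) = 10469 / 434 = 24.12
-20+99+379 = 458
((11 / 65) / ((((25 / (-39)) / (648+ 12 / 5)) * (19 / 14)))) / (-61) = 1502424 / 724375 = 2.07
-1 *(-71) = 71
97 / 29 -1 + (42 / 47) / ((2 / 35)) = 24511 / 1363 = 17.98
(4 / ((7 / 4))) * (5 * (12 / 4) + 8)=368 / 7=52.57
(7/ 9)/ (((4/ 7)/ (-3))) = -49/ 12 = -4.08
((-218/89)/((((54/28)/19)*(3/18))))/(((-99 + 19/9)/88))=131.51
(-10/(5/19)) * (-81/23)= 3078/23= 133.83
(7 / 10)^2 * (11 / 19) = 539 / 1900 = 0.28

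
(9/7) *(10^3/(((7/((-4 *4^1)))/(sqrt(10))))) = -144000 *sqrt(10)/49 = -9293.22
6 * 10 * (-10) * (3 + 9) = -7200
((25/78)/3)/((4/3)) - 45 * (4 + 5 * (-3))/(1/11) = 1698865/312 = 5445.08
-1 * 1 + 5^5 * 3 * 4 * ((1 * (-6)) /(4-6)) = 112499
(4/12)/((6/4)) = 2/9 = 0.22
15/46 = 0.33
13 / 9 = 1.44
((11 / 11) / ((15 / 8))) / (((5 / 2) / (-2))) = -32 / 75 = -0.43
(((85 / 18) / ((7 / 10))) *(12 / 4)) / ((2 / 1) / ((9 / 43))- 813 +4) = -255 / 10073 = -0.03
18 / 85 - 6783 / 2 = -576519 / 170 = -3391.29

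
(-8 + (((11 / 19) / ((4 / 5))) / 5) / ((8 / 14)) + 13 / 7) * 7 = -12533 / 304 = -41.23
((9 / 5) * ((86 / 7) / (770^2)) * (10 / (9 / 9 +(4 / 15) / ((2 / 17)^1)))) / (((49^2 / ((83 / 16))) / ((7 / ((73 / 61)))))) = 5878143 / 4073638978640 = 0.00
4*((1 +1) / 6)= 4 / 3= 1.33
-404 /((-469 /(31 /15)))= 12524 /7035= 1.78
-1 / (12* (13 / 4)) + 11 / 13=32 / 39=0.82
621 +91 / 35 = 3118 / 5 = 623.60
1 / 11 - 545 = -5994 / 11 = -544.91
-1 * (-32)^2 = -1024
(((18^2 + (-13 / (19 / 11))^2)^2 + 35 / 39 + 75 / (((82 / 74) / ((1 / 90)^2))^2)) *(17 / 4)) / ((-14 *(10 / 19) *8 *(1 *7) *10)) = -876655685816936907347 / 5874334286446080000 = -149.23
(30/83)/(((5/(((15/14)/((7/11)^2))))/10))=1.91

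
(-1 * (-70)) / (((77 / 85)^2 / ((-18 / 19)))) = -1300500 / 16093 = -80.81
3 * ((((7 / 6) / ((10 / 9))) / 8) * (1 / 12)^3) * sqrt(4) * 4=7 / 3840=0.00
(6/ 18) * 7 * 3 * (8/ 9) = 56/ 9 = 6.22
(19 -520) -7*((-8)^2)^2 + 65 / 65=-29172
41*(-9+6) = -123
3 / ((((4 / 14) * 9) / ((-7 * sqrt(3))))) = -14.15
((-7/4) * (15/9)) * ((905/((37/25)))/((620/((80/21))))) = -113125/10323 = -10.96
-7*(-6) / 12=7 / 2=3.50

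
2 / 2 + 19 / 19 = 2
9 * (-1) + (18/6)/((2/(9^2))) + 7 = 239/2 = 119.50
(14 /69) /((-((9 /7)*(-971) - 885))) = 49 /515223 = 0.00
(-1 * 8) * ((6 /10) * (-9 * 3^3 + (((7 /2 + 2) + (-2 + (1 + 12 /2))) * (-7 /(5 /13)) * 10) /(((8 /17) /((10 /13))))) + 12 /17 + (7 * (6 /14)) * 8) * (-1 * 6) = -8141004 /85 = -95776.52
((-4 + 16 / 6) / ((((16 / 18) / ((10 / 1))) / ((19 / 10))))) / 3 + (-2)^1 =-23 / 2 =-11.50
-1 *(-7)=7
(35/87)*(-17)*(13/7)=-1105/87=-12.70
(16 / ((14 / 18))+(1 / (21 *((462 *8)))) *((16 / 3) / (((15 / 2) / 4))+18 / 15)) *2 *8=10264346 / 31185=329.14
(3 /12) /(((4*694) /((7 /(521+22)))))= 7 /6029472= 0.00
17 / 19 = 0.89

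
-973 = -973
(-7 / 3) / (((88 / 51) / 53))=-6307 / 88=-71.67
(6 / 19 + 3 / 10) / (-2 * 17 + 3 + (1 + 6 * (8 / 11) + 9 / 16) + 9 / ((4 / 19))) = 3432 / 98515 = 0.03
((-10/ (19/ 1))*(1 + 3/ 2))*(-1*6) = 150/ 19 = 7.89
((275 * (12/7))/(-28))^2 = 680625/2401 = 283.48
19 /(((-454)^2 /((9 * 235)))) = 40185 /206116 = 0.19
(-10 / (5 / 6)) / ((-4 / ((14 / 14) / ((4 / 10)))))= 15 / 2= 7.50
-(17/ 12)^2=-2.01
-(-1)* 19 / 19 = 1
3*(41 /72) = 41 /24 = 1.71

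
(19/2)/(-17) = -19/34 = -0.56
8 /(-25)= -8 /25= -0.32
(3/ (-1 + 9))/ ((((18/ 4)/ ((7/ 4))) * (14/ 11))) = 11/ 96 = 0.11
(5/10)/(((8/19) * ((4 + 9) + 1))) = 19/224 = 0.08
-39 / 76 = -0.51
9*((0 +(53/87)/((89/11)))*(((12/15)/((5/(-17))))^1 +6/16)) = -820281/516200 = -1.59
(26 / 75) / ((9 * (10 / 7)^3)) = 4459 / 337500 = 0.01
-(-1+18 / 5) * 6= -78 / 5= -15.60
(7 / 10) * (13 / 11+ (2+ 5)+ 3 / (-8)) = 4809 / 880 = 5.46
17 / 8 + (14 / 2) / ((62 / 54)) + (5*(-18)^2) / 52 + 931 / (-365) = 43334111 / 1176760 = 36.82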